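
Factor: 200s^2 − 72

8(5s + 3)(5s − 3)

Every term has a factor of 8. Then 25s^2 − 9 = (5s)² − (3)².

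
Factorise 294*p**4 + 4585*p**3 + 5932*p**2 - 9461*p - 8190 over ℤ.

(6*p + 13)*(7*p + 5)*(7*p - 9)*(p + 14)

Among the possible rational roots, p = 9/7 is a root, so (7*p - 9) is a factor; dividing leaves 42*p**3 + 709*p**2 + 1759*p + 910.
Next, p = -13/6 is a root, giving the factor (6*p + 13) and quotient 7*p**2 + 103*p + 70.
The remaining quadratic factors as (p + 14)(7*p + 5).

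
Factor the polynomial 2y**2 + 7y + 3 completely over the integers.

(2y + 1)(y + 3)

Need a pair with product 2·3 = 6 and sum 7: that's 6 and 1.
Split the middle term: 2y**2 + 6y + y + 3 = 2y(y + 3) + (y + 3).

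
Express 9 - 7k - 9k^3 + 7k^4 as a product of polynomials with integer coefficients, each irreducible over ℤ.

Group as (7k^4 - 7k) + (-9k^3 + 9) = 7k(k^3 - 1) - 9(k^3 - 1).
Both groups share the factor (k^3 - 1).

(7k - 9)(k - 1)(k^2 + k + 1)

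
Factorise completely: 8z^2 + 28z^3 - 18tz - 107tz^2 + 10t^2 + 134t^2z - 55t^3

-(11t - 7z - 2)(5t - 4z)(t - z)

Group: 5t(-11t^2 + 18tz + 2t - 7z^2 - 2z) - 4z(-11t^2 + 18tz + 2t - 7z^2 - 2z); both groups contain (-11t^2 + 18tz + 2t - 7z^2 - 2z), so (5t - 4z) is a factor with cofactor -11t^2 + 18tz + 2t - 7z^2 - 2z.
The cofactor groups again: -11t^2 + 18tz + 2t - 7z^2 - 2z = -t(11t - 7z - 2) + z(11t - 7z - 2); both groups contain (11t - 7z - 2), giving -(t - z)(11t - 7z - 2).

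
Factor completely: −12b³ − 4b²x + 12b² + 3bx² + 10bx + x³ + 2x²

−(2b + x)(2b − x − 2)(3b + x)

Group: 3b(−4b² + 4b + x² + 2x) + x(−4b² + 4b + x² + 2x); both groups contain (−4b² + 4b + x² + 2x), so (3b + x) is a factor with cofactor −4b² + 4b + x² + 2x.
The cofactor groups again: −4b² + 4b + x² + 2x = −2b(2b − x − 2) − x(2b − x − 2); both groups contain (2b − x − 2), giving −(2b + x)(2b − x − 2).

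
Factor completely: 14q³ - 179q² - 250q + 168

Testing divisors of the constant over divisors of the leading coefficient, q = 14 is a root, so (q - 14) is a factor; dividing leaves 14q² + 17q - 12.
The remaining quadratic factors as (2q - 1)(7q + 12).

(2q - 1)(7q + 12)(q - 14)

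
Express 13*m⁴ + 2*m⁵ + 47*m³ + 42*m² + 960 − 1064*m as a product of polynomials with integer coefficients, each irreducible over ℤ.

Testing divisors of the constant over divisors of the leading coefficient, m = −6 is a root, so (m + 6) divides it; the quotient is 2*m⁴ + m³ + 41*m² − 204*m + 160.
Next, m = 1 is a root, so (m − 1) is a factor; dividing leaves 2*m³ + 3*m² + 44*m − 160.
Next, m = 5/2 is a root, so (2*m − 5) divides it; the quotient is m² + 4*m + 32.
The quadratic m² + 4*m + 32 has discriminant −112 < 0 and is irreducible over ℤ.

(2*m − 5)*(m + 6)*(m − 1)*(m² + 4*m + 32)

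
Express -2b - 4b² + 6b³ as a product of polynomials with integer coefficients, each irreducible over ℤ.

2b(3b + 1)(b - 1)

Pull out the common factor 2b, then factor the remaining trinomial.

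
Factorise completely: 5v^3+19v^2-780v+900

Trying the rational-root candidates, v = -15 is a root, giving the factor (v+15) and quotient 5v^2-56v+60.
The remaining quadratic factors as (v-10)(5v-6).

(5v-6)(v+15)(v-10)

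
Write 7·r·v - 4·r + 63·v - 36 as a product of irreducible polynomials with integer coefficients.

(7·v - 4)·(r + 9)

Group as (7·r·v - 4·r) + (63·v - 36) = r·(7·v - 4) + 9·(7·v - 4).
Both groups share the factor (7·v - 4).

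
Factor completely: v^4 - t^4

(v)⁴ − (t)⁴ = ((v)² − (t)²)((v)² + (t)²); the first factor splits again, the second (v^2 + t^2) is irreducible.

(v - t)(v + t)(v^2 + t^2)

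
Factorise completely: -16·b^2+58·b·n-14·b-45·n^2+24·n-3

Group: -2·b·(8·b-9·n+3) + (5·n-1)·(8·b-9·n+3); both groups contain (8·b-9·n+3).

-(2·b-5·n+1)·(8·b-9·n+3)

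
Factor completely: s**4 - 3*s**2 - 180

(s**2 + 12)*(s**2 - 15)

Substitute u = s**2 to get a quadratic in u, then factor.
s**2 - 15 is irreducible over ℤ (15 is not a perfect square).
s**2 + 12 is irreducible over ℤ (always positive, so no real roots).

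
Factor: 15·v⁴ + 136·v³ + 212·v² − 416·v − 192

Among the possible rational roots, v = −4 is a root, so (v + 4) divides it; the quotient is 15·v³ + 76·v² − 92·v − 48.
Continuing, v = −6 is a root, so (v + 6) divides it; the quotient is 15·v² − 14·v − 8.
The remaining quadratic factors as (5·v + 2)(3·v − 4).

(3·v − 4)·(5·v + 2)·(v + 4)·(v + 6)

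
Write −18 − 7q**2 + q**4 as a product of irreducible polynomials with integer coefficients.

(q + 3)(q − 3)(q**2 + 2)

Substitute u = q**2 to get a quadratic in u, then factor.
q**2 + 2 is irreducible over ℤ (always positive, so no real roots).
q**2 − 9 is a difference of squares.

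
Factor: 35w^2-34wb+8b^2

Group: 7w(5w-2b) - 4b(5w-2b); both groups contain (5w-2b).

(5w-2b)(7w-4b)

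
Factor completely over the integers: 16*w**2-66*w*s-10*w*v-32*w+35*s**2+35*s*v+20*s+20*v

(8*w-5*s-5*v)*(2*w-7*s-4)

Group: 2*w*(8*w-5*s-5*v) + (-7*s-4)*(8*w-5*s-5*v); both groups contain (8*w-5*s-5*v).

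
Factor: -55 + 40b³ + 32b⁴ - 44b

Group as (32b⁴ - 44b) + (40b³ - 55) = 4b(8b³ - 11) + 5(8b³ - 11).
Both groups share the factor (8b³ - 11).

(4b + 5)(8b³ - 11)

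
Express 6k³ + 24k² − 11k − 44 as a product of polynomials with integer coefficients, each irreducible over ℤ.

(k + 4)(6k² − 11)

Group as (6k³ − 11k) + (24k² − 44) = k(6k² − 11) + 4(6k² − 11).
Both groups share the factor (6k² − 11).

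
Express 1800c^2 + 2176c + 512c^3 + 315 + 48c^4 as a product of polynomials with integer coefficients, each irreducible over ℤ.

Among the possible rational roots, c = −7/2 is a root, so (2c + 7) is a factor; dividing leaves 24c^3 + 172c^2 + 298c + 45.
Then c = −1/6 is a root, so (6c + 1) divides it; the quotient is 4c^2 + 28c + 45.
The remaining quadratic factors as (2c + 5)(2c + 9).

(2c + 5)(2c + 7)(2c + 9)(6c + 1)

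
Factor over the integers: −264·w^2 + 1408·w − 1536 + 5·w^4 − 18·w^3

(5·w − 8)·(w + 8)·(w − 4)·(w − 6)

Trying the rational-root candidates, w = 6 is a root, giving the factor (w − 6) and quotient 5·w^3 + 12·w^2 − 192·w + 256.
Next, w = 4 is a root, giving the factor (w − 4) and quotient 5·w^2 + 32·w − 64.
The remaining quadratic factors as (w + 8)(5·w − 8).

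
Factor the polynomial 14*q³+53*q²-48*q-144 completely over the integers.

(2*q+3)*(7*q-12)*(q+4)

Trying the rational-root candidates, q = -3/2 is a root, giving the factor (2*q+3) and quotient 7*q²+16*q-48.
The remaining quadratic factors as (q+4)(7*q-12).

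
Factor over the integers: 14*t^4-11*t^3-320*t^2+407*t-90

(2*t-9)*(7*t-2)*(t+5)*(t-1)

Trying the rational-root candidates, t = 1 is a root, so (t-1) is a factor; dividing leaves 14*t^3+3*t^2-317*t+90.
Continuing, t = 2/7 is a root, giving the factor (7*t-2) and quotient 2*t^2+t-45.
The remaining quadratic factors as (t+5)(2*t-9).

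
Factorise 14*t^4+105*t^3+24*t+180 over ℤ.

(2*t+15)*(7*t^3+12)

Group as (14*t^4+24*t) + (105*t^3+180) = 2*t*(7*t^3+12) + 15*(7*t^3+12).
Both groups share the factor (7*t^3+12).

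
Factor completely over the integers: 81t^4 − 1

Difference of squares twice: with A = 3t and B = 1, A⁴ − B⁴ = (A² − B²)(A² + B²), and A² − B² factors again.

(3t + 1)(3t − 1)(9t^2 + 1)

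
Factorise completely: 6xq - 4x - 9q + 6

Group as (6xq - 4x) + (-9q + 6) = 2x(3q - 2) - 3(3q - 2).
Both groups share the factor (3q - 2).

(2x - 3)(3q - 2)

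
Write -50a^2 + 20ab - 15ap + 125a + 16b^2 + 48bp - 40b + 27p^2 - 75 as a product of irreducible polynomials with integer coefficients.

-(10a + 4b + 9p - 15)(5a - 4b - 3p - 5)

Group: -10a(5a - 4b - 3p - 5) + (-4b - 9p + 15)(5a - 4b - 3p - 5); both groups contain (5a - 4b - 3p - 5).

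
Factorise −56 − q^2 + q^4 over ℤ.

(q^2 + 7)·(q^2 − 8)

Substitute u = q^2 to get a quadratic in u, then factor.
q^2 + 7 is irreducible over ℤ (always positive, so no real roots).
q^2 − 8 is irreducible over ℤ (8 is not a perfect square).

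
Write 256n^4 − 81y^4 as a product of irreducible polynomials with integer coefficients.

(4n + 3y)(4n − 3y)(16n^2 + 9y^2)

Difference of squares twice: with A = 4n and B = 3y, A⁴ − B⁴ = (A² − B²)(A² + B²), and A² − B² factors again.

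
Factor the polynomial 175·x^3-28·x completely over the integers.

7·x·(5·x+2)·(5·x-2)

Factor out 7·x, leaving 25·x^2-4, which is a difference of two squares.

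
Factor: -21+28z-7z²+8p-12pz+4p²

Group: 2p(2p+z-3) + (-7z+7)(2p+z-3); both groups contain (2p+z-3).

(2p+z-3)(2p-7z+7)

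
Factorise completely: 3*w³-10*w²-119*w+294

Testing divisors of the constant over divisors of the leading coefficient, w = 7/3 is a root, so (3*w-7) divides it; the quotient is w²-w-42.
The remaining quadratic factors as (w-7)(w+6).

(3*w-7)*(w+6)*(w-7)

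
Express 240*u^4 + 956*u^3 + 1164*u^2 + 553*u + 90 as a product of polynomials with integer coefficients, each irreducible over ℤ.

Trying the rational-root candidates, u = -2/5 is a root, so (5*u + 2) is a factor; dividing leaves 48*u^3 + 172*u^2 + 164*u + 45.
Continuing, u = -1/2 is a root, so (2*u + 1) divides it; the quotient is 24*u^2 + 74*u + 45.
The remaining quadratic factors as (4*u + 9)(6*u + 5).

(2*u + 1)*(4*u + 9)*(5*u + 2)*(6*u + 5)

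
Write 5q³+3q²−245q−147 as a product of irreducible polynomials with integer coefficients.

(5q+3)(q+7)(q−7)

Among the possible rational roots, q = −3/5 is a root, so (5q+3) divides it; the quotient is q²−49.
The remaining quadratic factors as (q−7)(q+7).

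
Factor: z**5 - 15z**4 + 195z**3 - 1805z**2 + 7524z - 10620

(z - 3)(z - 5)(z - 6)(z**2 - z + 118)

By the rational root theorem, z = 3 is a root, so (z - 3) is a factor; dividing leaves z**4 - 12z**3 + 159z**2 - 1328z + 3540.
Then z = 6 is a root, giving the factor (z - 6) and quotient z**3 - 6z**2 + 123z - 590.
Next, z = 5 is a root, so (z - 5) divides it; the quotient is z**2 - z + 118.
The quadratic z**2 - z + 118 has discriminant -471 < 0 and is irreducible over ℤ.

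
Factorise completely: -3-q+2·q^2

(2·q-3)·(q+1)

Need a pair with product 2·(-3) = -6 and sum -1: that's 2 and -3.
Split the middle term: 2·q^2+2·q - 3·q-3 = 2·q·(q+1) - 3·(q+1).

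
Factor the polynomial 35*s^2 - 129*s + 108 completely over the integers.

Need a pair with product 35·108 = 3780 and sum -129: that's -45 and -84.
Split the middle term: 35*s^2 - 45*s - 84*s + 108 = 5*s*(7*s - 9) - 12*(7*s - 9).

(5*s - 12)*(7*s - 9)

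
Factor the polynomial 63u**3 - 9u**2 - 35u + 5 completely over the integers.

Group as (63u**3 - 35u) + (-9u**2 + 5) = 7u(9u**2 - 5) - (9u**2 - 5).
Both groups share the factor (9u**2 - 5).

(7u - 1)(9u**2 - 5)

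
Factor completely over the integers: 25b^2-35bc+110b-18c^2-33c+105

Group: 5b(5b-9c+15) + (2c+7)(5b-9c+15); both groups contain (5b-9c+15).

(5b+2c+7)(5b-9c+15)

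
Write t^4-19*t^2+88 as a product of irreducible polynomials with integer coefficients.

(t^2-11)*(t^2-8)

Substitute u = t^2 to get a quadratic in u, then factor.
t^2-11 is irreducible over ℤ (11 is not a perfect square).
t^2-8 is irreducible over ℤ (8 is not a perfect square).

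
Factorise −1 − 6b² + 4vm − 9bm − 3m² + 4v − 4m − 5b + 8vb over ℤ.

Group: 4v(2b + m + 1) + (−3b − 3m − 1)(2b + m + 1); both groups contain (2b + m + 1).

(4v − 3b − 3m − 1)(2b + m + 1)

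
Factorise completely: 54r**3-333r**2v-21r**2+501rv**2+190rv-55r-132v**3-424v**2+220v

Group: r(54r**2-117rv-21r+33v**2+106v-55) - 4v(54r**2-117rv-21r+33v**2+106v-55); both groups contain (54r**2-117rv-21r+33v**2+106v-55), so (r-4v) is a factor with cofactor 54r**2-117rv-21r+33v**2+106v-55.
The cofactor groups again: 54r**2-117rv-21r+33v**2+106v-55 = 6r(9r-3v-11) + (-11v+5)(9r-3v-11); both groups contain (9r-3v-11), giving (6r-11v+5)(9r-3v-11).

(6r-11v+5)(9r-3v-11)(r-4v)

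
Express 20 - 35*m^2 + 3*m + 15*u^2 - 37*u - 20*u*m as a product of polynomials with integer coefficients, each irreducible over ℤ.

(3*u - 7*m - 5)*(5*u + 5*m - 4)

Group: 5*u*(3*u - 7*m - 5) + (5*m - 4)*(3*u - 7*m - 5); both groups contain (3*u - 7*m - 5).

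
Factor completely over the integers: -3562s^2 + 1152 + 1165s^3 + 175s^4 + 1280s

By the rational root theorem, s = -2/5 is a root, so (5s + 2) is a factor; dividing leaves 35s^3 + 219s^2 - 800s + 576.
Then s = -9 is a root, giving the factor (s + 9) and quotient 35s^2 - 96s + 64.
The remaining quadratic factors as (5s - 8)(7s - 8).

(5s + 2)(5s - 8)(7s - 8)(s + 9)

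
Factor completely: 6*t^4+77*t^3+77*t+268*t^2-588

By the rational root theorem, t = -7 is a root, so (t+7) divides it; the quotient is 6*t^3+35*t^2+23*t-84.
Next, t = -4 is a root, giving the factor (t+4) and quotient 6*t^2+11*t-21.
The remaining quadratic factors as (6*t-7)(t+3).

(6*t-7)*(t+3)*(t+4)*(t+7)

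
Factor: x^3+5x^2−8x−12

(x+1)(x+6)(x−2)

Trying the rational-root candidates, x = −1 is a root, giving the factor (x+1) and quotient x^2+4x−12.
The remaining quadratic factors as (x−2)(x+6).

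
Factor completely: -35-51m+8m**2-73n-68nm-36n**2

-(9n-m+7)(4n+8m+5)

Group: -9n(4n+8m+5) + (m-7)(4n+8m+5); both groups contain (4n+8m+5).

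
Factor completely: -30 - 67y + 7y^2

(7y + 3)(y - 10)

Need a pair with product 7·(-30) = -210 and sum -67: that's -70 and 3.
Split the middle term: 7y^2 - 70y + 3y - 30 = 7y(y - 10) + 3(y - 10).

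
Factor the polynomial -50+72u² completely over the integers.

Pull out the common factor 2; 36u²-25 is a difference of squares.

2(6u+5)(6u-5)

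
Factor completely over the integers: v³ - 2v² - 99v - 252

Testing divisors of the constant over divisors of the leading coefficient, v = -3 is a root, so (v + 3) is a factor; dividing leaves v² - 5v - 84.
The remaining quadratic factors as (v - 12)(v + 7).

(v + 3)(v + 7)(v - 12)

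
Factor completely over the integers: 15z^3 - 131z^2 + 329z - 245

Trying the rational-root candidates, z = 7/3 is a root, so (3z - 7) divides it; the quotient is 5z^2 - 32z + 35.
The remaining quadratic factors as (z - 5)(5z - 7).

(3z - 7)(5z - 7)(z - 5)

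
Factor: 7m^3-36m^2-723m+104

(7m-1)(m+8)(m-13)

Among the possible rational roots, m = -8 is a root, giving the factor (m+8) and quotient 7m^2-92m+13.
The remaining quadratic factors as (7m-1)(m-13).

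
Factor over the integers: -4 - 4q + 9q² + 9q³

(3q + 2)(3q - 2)(q + 1)

Among the possible rational roots, q = 2/3 is a root, so (3q - 2) divides it; the quotient is 3q² + 5q + 2.
The remaining quadratic factors as (3q + 2)(q + 1).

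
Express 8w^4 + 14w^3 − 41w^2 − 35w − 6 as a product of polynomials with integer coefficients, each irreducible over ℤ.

(2w + 1)(4w + 1)(w + 3)(w − 2)

By the rational root theorem, w = 2 is a root, so (w − 2) is a factor; dividing leaves 8w^3 + 30w^2 + 19w + 3.
Continuing, w = −1/4 is a root, so (4w + 1) divides it; the quotient is 2w^2 + 7w + 3.
The remaining quadratic factors as (w + 3)(2w + 1).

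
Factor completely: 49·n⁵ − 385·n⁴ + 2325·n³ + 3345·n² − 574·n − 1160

(7·n + 5)·(7·n − 4)·(n + 1)·(n² − 9·n + 58)

Trying the rational-root candidates, n = −5/7 is a root, giving the factor (7·n + 5) and quotient 7·n⁴ − 60·n³ + 375·n² + 210·n − 232.
Next, n = 4/7 is a root, giving the factor (7·n − 4) and quotient n³ − 8·n² + 49·n + 58.
Next, n = −1 is a root, giving the factor (n + 1) and quotient n² − 9·n + 58.
The quadratic n² − 9·n + 58 has discriminant −151 < 0 and is irreducible over ℤ.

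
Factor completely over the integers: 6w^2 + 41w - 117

(6w - 13)(w + 9)

Need a pair with product 6·(-117) = -702 and sum 41: that's 54 and -13.
Split the middle term: 6w^2 + 54w - 13w - 117 = 6w(w + 9) - 13(w + 9).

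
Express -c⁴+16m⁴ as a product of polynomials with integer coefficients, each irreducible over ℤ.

(2m-c)(2m+c)(4m²+c²)

Difference of squares twice: with A = 2m and B = c, A⁴ − B⁴ = (A² − B²)(A² + B²), and A² − B² factors again.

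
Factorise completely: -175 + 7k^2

Pull out the common factor 7; k^2 - 25 is a difference of squares.

7(k + 5)(k - 5)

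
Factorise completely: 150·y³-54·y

6·y·(5·y+3)·(5·y-3)

Factor out 6·y, leaving 25·y²-9, which is a difference of two squares.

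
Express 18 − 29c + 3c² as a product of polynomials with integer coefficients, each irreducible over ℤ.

Need a pair with product 3·18 = 54 and sum −29: that's −27 and −2.
Split the middle term: 3c² − 27c − 2c + 18 = 3c(c − 9) − 2(c − 9).

(3c − 2)(c − 9)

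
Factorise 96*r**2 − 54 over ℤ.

6*(4*r + 3)*(4*r − 3)

Every term has a factor of 6. Then 16*r**2 − 9 = (4*r)² − (3)².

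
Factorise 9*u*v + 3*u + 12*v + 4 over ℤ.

Group as (9*u*v + 3*u) + (12*v + 4) = 3*u*(3*v + 1) + 4*(3*v + 1).
Both groups share the factor (3*v + 1).

(3*u + 4)*(3*v + 1)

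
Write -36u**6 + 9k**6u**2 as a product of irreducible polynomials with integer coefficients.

9u**2(k**3 + 2u**2)(k**3 - 2u**2)

Pull out the common factor 9u**2, leaving k**6 - 4u**4.
Recognize a difference of squares with the parts k**3 and 2u**2.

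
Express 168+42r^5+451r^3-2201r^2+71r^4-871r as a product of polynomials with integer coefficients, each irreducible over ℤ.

Testing divisors of the constant over divisors of the leading coefficient, r = -1/2 is a root, so (2r+1) is a factor; dividing leaves 21r^4+25r^3+213r^2-1207r+168.
Then r = 8/3 is a root, so (3r-8) is a factor; dividing leaves 7r^3+27r^2+143r-21.
Then r = 1/7 is a root, so (7r-1) is a factor; dividing leaves r^2+4r+21.
The quadratic r^2+4r+21 has discriminant -68 < 0 and is irreducible over ℤ.

(2r+1)(3r-8)(7r-1)(r^2+4r+21)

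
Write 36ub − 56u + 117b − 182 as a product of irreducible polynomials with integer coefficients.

(4u + 13)(9b − 14)

Group as (36ub − 56u) + (117b − 182) = 4u(9b − 14) + 13(9b − 14).
Both groups share the factor (9b − 14).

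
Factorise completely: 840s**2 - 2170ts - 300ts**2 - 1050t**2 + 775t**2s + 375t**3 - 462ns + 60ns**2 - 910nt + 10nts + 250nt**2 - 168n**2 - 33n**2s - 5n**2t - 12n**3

Group: n(-12n**2 - 65nt - 33ns - 75t**2 - 155ts + 60s**2) + (-5t + 14)(-12n**2 - 65nt - 33ns - 75t**2 - 155ts + 60s**2); both groups contain (-12n**2 - 65nt - 33ns - 75t**2 - 155ts + 60s**2), so (n - 5t + 14) is a factor with cofactor -12n**2 - 65nt - 33ns - 75t**2 - 155ts + 60s**2.
The cofactor groups again: -12n**2 - 65nt - 33ns - 75t**2 - 155ts + 60s**2 = -3n(4n + 15t - 5s) + (-5t - 12s)(4n + 15t - 5s); both groups contain (4n + 15t - 5s), giving -(3n + 5t + 12s)(4n + 15t - 5s).

-(3n + 5t + 12s)(4n + 15t - 5s)(n - 5t + 14)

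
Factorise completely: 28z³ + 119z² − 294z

Pull out the common factor 7z, then factor the remaining trinomial.

7z(4z − 7)(z + 6)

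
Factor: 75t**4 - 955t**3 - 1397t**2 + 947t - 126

Trying the rational-root candidates, t = 1/3 is a root, so (3t - 1) divides it; the quotient is 25t**3 - 310t**2 - 569t + 126.
Continuing, t = 1/5 is a root, giving the factor (5t - 1) and quotient 5t**2 - 61t - 126.
The remaining quadratic factors as (5t + 9)(t - 14).

(3t - 1)(5t + 9)(5t - 1)(t - 14)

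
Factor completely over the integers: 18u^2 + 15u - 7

(3u - 1)(6u + 7)

Need a pair with product 18·(-7) = -126 and sum 15: that's 21 and -6.
Split the middle term: 18u^2 + 21u - 6u - 7 = 3u(6u + 7) - (6u + 7).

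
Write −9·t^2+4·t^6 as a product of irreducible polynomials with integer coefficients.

Every term has a factor of t^2; factoring it out leaves 4·t^4−9.
Recognize a difference of squares with the parts 2·t^2 and 3.

t^2·(2·t^2+3)·(2·t^2−3)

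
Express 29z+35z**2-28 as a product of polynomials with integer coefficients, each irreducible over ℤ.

(5z+7)(7z-4)

Need a pair with product 35·(-28) = -980 and sum 29: that's -20 and 49.
Split the middle term: 35z**2-20z + 49z-28 = 5z(7z-4) + 7(7z-4).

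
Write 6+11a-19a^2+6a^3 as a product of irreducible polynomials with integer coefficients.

By the rational root theorem, a = 3/2 is a root, giving the factor (2a-3) and quotient 3a^2-5a-2.
The remaining quadratic factors as (3a+1)(a-2).

(2a-3)(3a+1)(a-2)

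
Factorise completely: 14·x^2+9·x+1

(2·x+1)·(7·x+1)

Need a pair with product 14·1 = 14 and sum 9: that's 2 and 7.
Split the middle term: 14·x^2+2·x + 7·x+1 = 2·x·(7·x+1) + (7·x+1).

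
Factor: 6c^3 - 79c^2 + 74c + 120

(6c + 5)(c - 12)(c - 2)

By the rational root theorem, c = 2 is a root, giving the factor (c - 2) and quotient 6c^2 - 67c - 60.
The remaining quadratic factors as (6c + 5)(c - 12).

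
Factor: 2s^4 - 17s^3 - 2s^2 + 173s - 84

By the rational root theorem, s = 4 is a root, so (s - 4) divides it; the quotient is 2s^3 - 9s^2 - 38s + 21.
Next, s = 1/2 is a root, so (2s - 1) is a factor; dividing leaves s^2 - 4s - 21.
The remaining quadratic factors as (s - 7)(s + 3).

(2s - 1)(s + 3)(s - 4)(s - 7)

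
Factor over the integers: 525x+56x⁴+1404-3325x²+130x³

Among the possible rational roots, x = 3/4 is a root, giving the factor (4x-3) and quotient 14x³+43x²-799x-468.
Then x = -9 is a root, giving the factor (x+9) and quotient 14x²-83x-52.
The remaining quadratic factors as (2x-13)(7x+4).

(2x-13)(4x-3)(7x+4)(x+9)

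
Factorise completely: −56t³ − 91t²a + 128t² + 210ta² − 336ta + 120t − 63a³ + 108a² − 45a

Group: t(−56t² + 77ta − 40t − 21a² + 15a) + (3a − 3)(−56t² + 77ta − 40t − 21a² + 15a); both groups contain (−56t² + 77ta − 40t − 21a² + 15a), so (t + 3a − 3) is a factor with cofactor −56t² + 77ta − 40t − 21a² + 15a.
The cofactor groups again: −56t² + 77ta − 40t − 21a² + 15a = −7t(8t − 3a) + (7a − 5)(8t − 3a); both groups contain (8t − 3a), giving −(7t − 7a + 5)(8t − 3a).

−(8t − 3a)(7t − 7a + 5)(t + 3a − 3)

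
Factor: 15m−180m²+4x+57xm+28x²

Group: 7x(4x+15m) + (−12m+1)(4x+15m); both groups contain (4x+15m).

(7x−12m+1)(4x+15m)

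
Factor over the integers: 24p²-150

6(2p+5)(2p-5)

Factor out 6, leaving 4p²-25, which is a difference of two squares.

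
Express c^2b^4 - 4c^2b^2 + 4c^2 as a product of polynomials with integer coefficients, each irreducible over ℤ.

c^2(b^2 - 2)^2

Pull out the common factor c^2, leaving b^4 - 4b^2 + 4.
Recognize a perfect-square trinomial with the parts 2 and b^2.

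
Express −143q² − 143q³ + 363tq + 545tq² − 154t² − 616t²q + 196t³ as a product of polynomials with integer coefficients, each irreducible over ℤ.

Group: 14t(14t² − 33tq + 13q²) + (−11q − 11)(14t² − 33tq + 13q²); both groups contain (14t² − 33tq + 13q²), so (14t − 11q − 11) is a factor with cofactor 14t² − 33tq + 13q².
The cofactor groups again: 14t² − 33tq + 13q² = 7t(2t − q) − 13q(2t − q); both groups contain (2t − q), giving (7t − 13q)(2t − q).

(14t − 11q − 11)(7t − 13q)(2t − q)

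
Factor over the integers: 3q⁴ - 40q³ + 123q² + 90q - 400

By the rational root theorem, q = 5 is a root, giving the factor (q - 5) and quotient 3q³ - 25q² - 2q + 80.
Then q = -5/3 is a root, so (3q + 5) is a factor; dividing leaves q² - 10q + 16.
The remaining quadratic factors as (q - 8)(q - 2).

(3q + 5)(q - 2)(q - 5)(q - 8)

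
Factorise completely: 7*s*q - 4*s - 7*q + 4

(7*q - 4)*(s - 1)

Group as (7*s*q - 4*s) + (-7*q + 4) = s*(7*q - 4) - (7*q - 4).
Both groups share the factor (7*q - 4).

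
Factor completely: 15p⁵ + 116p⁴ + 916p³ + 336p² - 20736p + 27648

Trying the rational-root candidates, p = 8/3 is a root, so (3p - 8) divides it; the quotient is 5p⁴ + 52p³ + 444p² + 1296p - 3456.
Continuing, p = -6 is a root, so (p + 6) divides it; the quotient is 5p³ + 22p² + 312p - 576.
Next, p = 8/5 is a root, so (5p - 8) is a factor; dividing leaves p² + 6p + 72.
The quadratic p² + 6p + 72 has discriminant -252 < 0 and is irreducible over ℤ.

(3p - 8)(5p - 8)(p + 6)(p² + 6p + 72)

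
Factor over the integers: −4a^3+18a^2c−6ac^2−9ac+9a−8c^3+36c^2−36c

−(2a+c−3)(2a−2c+3)(a−4c)

Group: 2a(−2a^2+10ac−3a−8c^2+12c) + (c−3)(−2a^2+10ac−3a−8c^2+12c); both groups contain (−2a^2+10ac−3a−8c^2+12c), so (2a+c−3) is a factor with cofactor −2a^2+10ac−3a−8c^2+12c.
The cofactor groups again: −2a^2+10ac−3a−8c^2+12c = −2a(a−4c) + (2c−3)(a−4c); both groups contain (a−4c), giving −(2a−2c+3)(a−4c).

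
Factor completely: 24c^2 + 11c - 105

(3c + 7)(8c - 15)

Need a pair with product 24·(-105) = -2520 and sum 11: that's -45 and 56.
Split the middle term: 24c^2 - 45c + 56c - 105 = 3c(8c - 15) + 7(8c - 15).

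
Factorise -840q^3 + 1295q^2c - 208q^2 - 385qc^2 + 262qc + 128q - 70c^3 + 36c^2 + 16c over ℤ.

-(15q - 10c + 8)(7q - 7c - 2)(8q + c)

Group: 8q(-105q^2 + 175qc - 26q - 70c^2 + 36c + 16) + c(-105q^2 + 175qc - 26q - 70c^2 + 36c + 16); both groups contain (-105q^2 + 175qc - 26q - 70c^2 + 36c + 16), so (8q + c) is a factor with cofactor -105q^2 + 175qc - 26q - 70c^2 + 36c + 16.
The cofactor groups again: -105q^2 + 175qc - 26q - 70c^2 + 36c + 16 = -15q(7q - 7c - 2) + (10c - 8)(7q - 7c - 2); both groups contain (7q - 7c - 2), giving -(15q - 10c + 8)(7q - 7c - 2).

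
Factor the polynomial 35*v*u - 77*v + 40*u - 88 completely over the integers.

Group as (35*v*u - 77*v) + (40*u - 88) = 7*v*(5*u - 11) + 8*(5*u - 11).
Both groups share the factor (5*u - 11).

(5*u - 11)*(7*v + 8)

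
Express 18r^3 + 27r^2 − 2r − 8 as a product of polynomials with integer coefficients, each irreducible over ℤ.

Trying the rational-root candidates, r = −2/3 is a root, so (3r + 2) divides it; the quotient is 6r^2 + 5r − 4.
The remaining quadratic factors as (2r − 1)(3r + 4).

(2r − 1)(3r + 2)(3r + 4)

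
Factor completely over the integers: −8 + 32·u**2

Every term has a factor of 8. Then 4·u**2 − 1 = (2·u)² − (1)².

8·(2·u + 1)·(2·u − 1)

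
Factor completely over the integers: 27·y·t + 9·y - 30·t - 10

(3·t + 1)·(9·y - 10)

Group as (27·y·t + 9·y) + (-30·t - 10) = 9·y·(3·t + 1) - 10·(3·t + 1).
Both groups share the factor (3·t + 1).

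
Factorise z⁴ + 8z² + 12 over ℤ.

Substitute u = z² to get a quadratic in u, then factor.
z² + 6 is irreducible over ℤ (always positive, so no real roots).
z² + 2 is irreducible over ℤ (always positive, so no real roots).

(z² + 2)(z² + 6)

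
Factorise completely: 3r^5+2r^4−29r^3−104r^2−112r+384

By the rational root theorem, r = −3 is a root, so (r+3) is a factor; dividing leaves 3r^4−7r^3−8r^2−80r+128.
Then r = 4 is a root, giving the factor (r−4) and quotient 3r^3+5r^2+12r−32.
Next, r = 4/3 is a root, so (3r−4) is a factor; dividing leaves r^2+3r+8.
The quadratic r^2+3r+8 has discriminant −23 < 0 and is irreducible over ℤ.

(3r−4)(r+3)(r−4)(r^2+3r+8)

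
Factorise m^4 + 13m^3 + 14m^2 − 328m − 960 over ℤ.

(m + 4)(m + 6)(m + 8)(m − 5)

By the rational root theorem, m = −4 is a root, giving the factor (m + 4) and quotient m^3 + 9m^2 − 22m − 240.
Then m = −8 is a root, so (m + 8) is a factor; dividing leaves m^2 + m − 30.
The remaining quadratic factors as (m + 6)(m − 5).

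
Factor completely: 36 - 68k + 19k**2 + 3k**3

Among the possible rational roots, k = 2/3 is a root, so (3k - 2) divides it; the quotient is k**2 + 7k - 18.
The remaining quadratic factors as (k - 2)(k + 9).

(3k - 2)(k + 9)(k - 2)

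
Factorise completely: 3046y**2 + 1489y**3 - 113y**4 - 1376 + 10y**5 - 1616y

(2y + 1)(5y - 4)(y + 2)(y**2 - 13y + 172)

Among the possible rational roots, y = 4/5 is a root, so (5y - 4) is a factor; dividing leaves 2y**4 - 21y**3 + 281y**2 + 834y + 344.
Next, y = -2 is a root, so (y + 2) is a factor; dividing leaves 2y**3 - 25y**2 + 331y + 172.
Next, y = -1/2 is a root, so (2y + 1) is a factor; dividing leaves y**2 - 13y + 172.
The quadratic y**2 - 13y + 172 has discriminant -519 < 0 and is irreducible over ℤ.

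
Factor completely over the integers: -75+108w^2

3(6w+5)(6w-5)

Every term has a factor of 3. Then 36w^2-25 = (6w)² − (5)².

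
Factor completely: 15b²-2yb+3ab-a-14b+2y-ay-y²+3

Group: -a(y-3b+1) + (-y-5b+3)(y-3b+1); both groups contain (y-3b+1).

-(y-3b+1)(a+y+5b-3)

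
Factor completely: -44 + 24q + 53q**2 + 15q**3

By the rational root theorem, q = 2/3 is a root, so (3q - 2) divides it; the quotient is 5q**2 + 21q + 22.
The remaining quadratic factors as (5q + 11)(q + 2).

(3q - 2)(5q + 11)(q + 2)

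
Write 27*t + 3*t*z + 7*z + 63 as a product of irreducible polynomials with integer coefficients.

Group as (3*t*z + 27*t) + (7*z + 63) = 3*t*(z + 9) + 7*(z + 9).
Both groups share the factor (z + 9).

(3*t + 7)*(z + 9)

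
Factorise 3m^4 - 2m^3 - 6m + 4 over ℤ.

Group as (3m^4 - 6m) + (-2m^3 + 4) = 3m(m^3 - 2) - 2(m^3 - 2).
Both groups share the factor (m^3 - 2).

(3m - 2)(m^3 - 2)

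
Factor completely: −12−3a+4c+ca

Group as (ca+4c) + (−3a−12) = c(a+4) − 3(a+4).
Both groups share the factor (a+4).

(a+4)(c−3)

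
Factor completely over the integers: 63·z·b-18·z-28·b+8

Group as (63·z·b-18·z) + (-28·b+8) = 9·z·(7·b-2) - 4·(7·b-2).
Both groups share the factor (7·b-2).

(7·b-2)·(9·z-4)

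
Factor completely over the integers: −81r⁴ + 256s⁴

(4s − 3r)(4s + 3r)(16s² + 9r²)

(4s)⁴ − (3r)⁴ = ((4s)² − (3r)²)((4s)² + (3r)²); the first factor splits again, the second (16s² + 9r²) is irreducible.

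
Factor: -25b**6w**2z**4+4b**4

-b**4(5bwz**2+2)(5bwz**2-2)

Every term has a factor of b**4; factoring it out leaves -25b**2w**2z**4+4.
Recognize a difference of squares with the parts 2 and 5bwz**2.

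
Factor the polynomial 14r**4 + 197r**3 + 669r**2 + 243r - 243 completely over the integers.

(2r + 9)(7r - 3)(r + 1)(r + 9)

Trying the rational-root candidates, r = -9 is a root, so (r + 9) divides it; the quotient is 14r**3 + 71r**2 + 30r - 27.
Next, r = -1 is a root, so (r + 1) divides it; the quotient is 14r**2 + 57r - 27.
The remaining quadratic factors as (7r - 3)(2r + 9).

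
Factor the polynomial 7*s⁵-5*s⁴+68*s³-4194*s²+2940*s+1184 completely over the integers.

By the rational root theorem, s = 8 is a root, so (s-8) is a factor; dividing leaves 7*s⁴+51*s³+476*s²-386*s-148.
Continuing, s = 1 is a root, so (s-1) divides it; the quotient is 7*s³+58*s²+534*s+148.
Continuing, s = -2/7 is a root, giving the factor (7*s+2) and quotient s²+8*s+74.
The quadratic s²+8*s+74 has discriminant -232 < 0 and is irreducible over ℤ.

(7*s+2)*(s-1)*(s-8)*(s²+8*s+74)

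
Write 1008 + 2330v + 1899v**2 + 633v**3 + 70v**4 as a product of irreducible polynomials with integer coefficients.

By the rational root theorem, v = −2 is a root, so (v + 2) divides it; the quotient is 70v**3 + 493v**2 + 913v + 504.
Next, v = −7/5 is a root, giving the factor (5v + 7) and quotient 14v**2 + 79v + 72.
The remaining quadratic factors as (7v + 8)(2v + 9).

(2v + 9)(5v + 7)(7v + 8)(v + 2)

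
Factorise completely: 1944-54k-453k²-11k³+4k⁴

(4k+9)(k+9)(k-12)(k-2)

Trying the rational-root candidates, k = -9/4 is a root, so (4k+9) is a factor; dividing leaves k³-5k²-102k+216.
Continuing, k = -9 is a root, giving the factor (k+9) and quotient k²-14k+24.
The remaining quadratic factors as (k-12)(k-2).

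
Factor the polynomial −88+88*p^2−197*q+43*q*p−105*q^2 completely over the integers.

Group: −7*q*(15*q+11*p+11) + (8*p−8)*(15*q+11*p+11); both groups contain (15*q+11*p+11).

−(7*q−8*p+8)*(15*q+11*p+11)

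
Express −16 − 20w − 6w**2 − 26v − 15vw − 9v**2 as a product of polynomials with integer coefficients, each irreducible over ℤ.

Group: −9v(v + w + 2) + (−6w − 8)(v + w + 2); both groups contain (v + w + 2).

−(9v + 6w + 8)(v + w + 2)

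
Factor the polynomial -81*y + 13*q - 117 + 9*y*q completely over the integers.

Group as (9*y*q - 81*y) + (13*q - 117) = 9*y*(q - 9) + 13*(q - 9).
Both groups share the factor (q - 9).

(9*y + 13)*(q - 9)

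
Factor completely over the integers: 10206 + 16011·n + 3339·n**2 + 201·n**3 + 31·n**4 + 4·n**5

(4·n + 3)·(n + 6)·(n + 7)·(n**2 - 6·n + 81)

Among the possible rational roots, n = -6 is a root, so (n + 6) divides it; the quotient is 4·n**4 + 7·n**3 + 159·n**2 + 2385·n + 1701.
Next, n = -3/4 is a root, giving the factor (4·n + 3) and quotient n**3 + n**2 + 39·n + 567.
Next, n = -7 is a root, giving the factor (n + 7) and quotient n**2 - 6·n + 81.
The quadratic n**2 - 6·n + 81 has discriminant -288 < 0 and is irreducible over ℤ.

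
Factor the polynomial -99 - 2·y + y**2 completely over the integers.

Two integers with product -99 and sum -2 are -11 and 9.

(y + 9)·(y - 11)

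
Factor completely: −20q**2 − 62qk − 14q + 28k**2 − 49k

−(10q − 4k + 7)(2q + 7k)

Group: −10q(2q + 7k) + (4k − 7)(2q + 7k); both groups contain (2q + 7k).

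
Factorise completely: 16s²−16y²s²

−16s²(y+1)(y−1)

Factor out 16s² first: what remains is −y²+1.
Recognize a difference of squares with the parts 1 and y.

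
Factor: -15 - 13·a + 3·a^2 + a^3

Trying the rational-root candidates, a = 3 is a root, so (a - 3) divides it; the quotient is a^2 + 6·a + 5.
The remaining quadratic factors as (a + 5)(a + 1).

(a + 1)·(a + 5)·(a - 3)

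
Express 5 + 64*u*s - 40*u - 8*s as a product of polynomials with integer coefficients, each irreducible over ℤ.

(8*s - 5)*(8*u - 1)

Group as (64*u*s - 40*u) + (-8*s + 5) = 8*u*(8*s - 5) - (8*s - 5).
Both groups share the factor (8*s - 5).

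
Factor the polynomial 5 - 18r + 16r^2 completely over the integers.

(2r - 1)(8r - 5)

Need a pair with product 16·5 = 80 and sum -18: that's -8 and -10.
Split the middle term: 16r^2 - 8r - 10r + 5 = 8r(2r - 1) - 5(2r - 1).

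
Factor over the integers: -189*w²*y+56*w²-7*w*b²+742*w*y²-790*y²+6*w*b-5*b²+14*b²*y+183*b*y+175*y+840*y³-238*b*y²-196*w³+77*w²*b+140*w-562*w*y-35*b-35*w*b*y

-(4*w-b+5*y)*(7*w-b+12*y-7)*(7*w-14*y+5)

Group: 4*w*(-49*w²+7*w*b+14*w*y+14*w-14*b*y+5*b+168*y²-158*y+35) + (-b+5*y)*(-49*w²+7*w*b+14*w*y+14*w-14*b*y+5*b+168*y²-158*y+35); both groups contain (-49*w²+7*w*b+14*w*y+14*w-14*b*y+5*b+168*y²-158*y+35), so (4*w-b+5*y) is a factor with cofactor -49*w²+7*w*b+14*w*y+14*w-14*b*y+5*b+168*y²-158*y+35.
The cofactor groups again: -49*w²+7*w*b+14*w*y+14*w-14*b*y+5*b+168*y²-158*y+35 = -7*w*(7*w-14*y+5) + (b-12*y+7)*(7*w-14*y+5); both groups contain (7*w-14*y+5), giving -(7*w-b+12*y-7)*(7*w-14*y+5).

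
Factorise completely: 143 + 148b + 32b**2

(4b + 13)(8b + 11)

Need a pair with product 32·143 = 4576 and sum 148: that's 104 and 44.
Split the middle term: 32b**2 + 104b + 44b + 143 = 8b(4b + 13) + 11(4b + 13).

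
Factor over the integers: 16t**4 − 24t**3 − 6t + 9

(2t − 3)(8t**3 − 3)

Group as (16t**4 − 6t) + (−24t**3 + 9) = 2t(8t**3 − 3) − 3(8t**3 − 3).
Both groups share the factor (8t**3 − 3).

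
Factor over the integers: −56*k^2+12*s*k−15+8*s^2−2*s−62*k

(2*s−4*k−3)*(4*s+14*k+5)

Group: 2*s*(4*s+14*k+5) + (−4*k−3)*(4*s+14*k+5); both groups contain (4*s+14*k+5).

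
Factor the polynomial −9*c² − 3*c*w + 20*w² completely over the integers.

Group: −3*c*(3*c + 5*w) + 4*w*(3*c + 5*w); both groups contain (3*c + 5*w).

−(3*c + 5*w)*(3*c − 4*w)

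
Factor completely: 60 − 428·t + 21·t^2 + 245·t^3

Trying the rational-root candidates, t = −10/7 is a root, so (7·t + 10) divides it; the quotient is 35·t^2 − 47·t + 6.
The remaining quadratic factors as (5·t − 6)(7·t − 1).

(5·t − 6)·(7·t + 10)·(7·t − 1)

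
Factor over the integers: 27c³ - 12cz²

3c(3c + 2z)(3c - 2z)

Every term has a factor of 3c. Then 9c² - 4z² = (3c)² − (2z)².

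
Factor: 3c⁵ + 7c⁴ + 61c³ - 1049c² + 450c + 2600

Among the possible rational roots, c = -4/3 is a root, so (3c + 4) is a factor; dividing leaves c⁴ + c³ + 19c² - 375c + 650.
Next, c = 2 is a root, so (c - 2) is a factor; dividing leaves c³ + 3c² + 25c - 325.
Next, c = 5 is a root, giving the factor (c - 5) and quotient c² + 8c + 65.
The quadratic c² + 8c + 65 has discriminant -196 < 0 and is irreducible over ℤ.

(3c + 4)(c - 2)(c - 5)(c² + 8c + 65)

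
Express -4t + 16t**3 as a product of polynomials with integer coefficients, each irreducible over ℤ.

4t(2t + 1)(2t - 1)

Pull out the common factor 4t; 4t**2 - 1 is a difference of squares.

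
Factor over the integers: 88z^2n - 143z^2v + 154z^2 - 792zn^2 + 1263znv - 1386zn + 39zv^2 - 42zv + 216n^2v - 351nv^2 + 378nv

(11z - 3v)(z - 9n)(8n - 13v + 14)

Group: z(88zn - 143zv + 154z - 24nv + 39v^2 - 42v) - 9n(88zn - 143zv + 154z - 24nv + 39v^2 - 42v); both groups contain (88zn - 143zv + 154z - 24nv + 39v^2 - 42v), so (z - 9n) is a factor with cofactor 88zn - 143zv + 154z - 24nv + 39v^2 - 42v.
The cofactor groups again: 88zn - 143zv + 154z - 24nv + 39v^2 - 42v = 11z(8n - 13v + 14) - 3v(8n - 13v + 14); both groups contain (8n - 13v + 14), giving (11z - 3v)(8n - 13v + 14).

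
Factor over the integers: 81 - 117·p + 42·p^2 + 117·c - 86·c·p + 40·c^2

Group: 5·c·(8·c - 6·p + 9) + (-7·p + 9)·(8·c - 6·p + 9); both groups contain (8·c - 6·p + 9).

(5·c - 7·p + 9)·(8·c - 6·p + 9)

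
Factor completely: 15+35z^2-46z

Need a pair with product 35·15 = 525 and sum -46: that's -25 and -21.
Split the middle term: 35z^2-25z - 21z+15 = 5z(7z-5) - 3(7z-5).

(5z-3)(7z-5)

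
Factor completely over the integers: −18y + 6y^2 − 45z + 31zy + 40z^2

(5z + 2y)(8z + 3y − 9)

Group: 8z(5z + 2y) + (3y − 9)(5z + 2y); both groups contain (5z + 2y).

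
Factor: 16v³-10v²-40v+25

(8v-5)(2v²-5)

Group as (16v³-40v) + (-10v²+25) = 8v(2v²-5) - 5(2v²-5).
Both groups share the factor (2v²-5).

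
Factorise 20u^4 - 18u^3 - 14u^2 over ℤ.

Pull out the common factor 2u^2, then factor the remaining trinomial.

2u^2(2u + 1)(5u - 7)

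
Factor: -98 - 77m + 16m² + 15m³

(3m - 7)(5m + 7)(m + 2)

Testing divisors of the constant over divisors of the leading coefficient, m = -7/5 is a root, giving the factor (5m + 7) and quotient 3m² - m - 14.
The remaining quadratic factors as (3m - 7)(m + 2).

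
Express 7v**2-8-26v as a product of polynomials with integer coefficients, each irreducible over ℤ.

(7v+2)(v-4)

Need a pair with product 7·(-8) = -56 and sum -26: that's 2 and -28.
Split the middle term: 7v**2+2v - 28v-8 = v(7v+2) - 4(7v+2).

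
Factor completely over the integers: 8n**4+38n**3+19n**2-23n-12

(2n+1)(4n-3)(n+1)(n+4)

Testing divisors of the constant over divisors of the leading coefficient, n = 3/4 is a root, so (4n-3) is a factor; dividing leaves 2n**3+11n**2+13n+4.
Then n = -1 is a root, so (n+1) divides it; the quotient is 2n**2+9n+4.
The remaining quadratic factors as (2n+1)(n+4).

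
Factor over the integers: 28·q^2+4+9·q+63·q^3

Group as (63·q^3+9·q) + (28·q^2+4) = 9·q·(7·q^2+1) + 4·(7·q^2+1).
Both groups share the factor (7·q^2+1).

(9·q+4)·(7·q^2+1)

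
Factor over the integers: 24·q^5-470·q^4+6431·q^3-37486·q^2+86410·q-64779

By the rational root theorem, q = 13/3 is a root, so (3·q-13) divides it; the quotient is 8·q^4-122·q^3+1615·q^2-5497·q+4983.
Next, q = 3/2 is a root, giving the factor (2·q-3) and quotient 4·q^3-55·q^2+725·q-1661.
Next, q = 11/4 is a root, giving the factor (4·q-11) and quotient q^2-11·q+151.
The quadratic q^2-11·q+151 has discriminant -483 < 0 and is irreducible over ℤ.

(2·q-3)·(3·q-13)·(4·q-11)·(q^2-11·q+151)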